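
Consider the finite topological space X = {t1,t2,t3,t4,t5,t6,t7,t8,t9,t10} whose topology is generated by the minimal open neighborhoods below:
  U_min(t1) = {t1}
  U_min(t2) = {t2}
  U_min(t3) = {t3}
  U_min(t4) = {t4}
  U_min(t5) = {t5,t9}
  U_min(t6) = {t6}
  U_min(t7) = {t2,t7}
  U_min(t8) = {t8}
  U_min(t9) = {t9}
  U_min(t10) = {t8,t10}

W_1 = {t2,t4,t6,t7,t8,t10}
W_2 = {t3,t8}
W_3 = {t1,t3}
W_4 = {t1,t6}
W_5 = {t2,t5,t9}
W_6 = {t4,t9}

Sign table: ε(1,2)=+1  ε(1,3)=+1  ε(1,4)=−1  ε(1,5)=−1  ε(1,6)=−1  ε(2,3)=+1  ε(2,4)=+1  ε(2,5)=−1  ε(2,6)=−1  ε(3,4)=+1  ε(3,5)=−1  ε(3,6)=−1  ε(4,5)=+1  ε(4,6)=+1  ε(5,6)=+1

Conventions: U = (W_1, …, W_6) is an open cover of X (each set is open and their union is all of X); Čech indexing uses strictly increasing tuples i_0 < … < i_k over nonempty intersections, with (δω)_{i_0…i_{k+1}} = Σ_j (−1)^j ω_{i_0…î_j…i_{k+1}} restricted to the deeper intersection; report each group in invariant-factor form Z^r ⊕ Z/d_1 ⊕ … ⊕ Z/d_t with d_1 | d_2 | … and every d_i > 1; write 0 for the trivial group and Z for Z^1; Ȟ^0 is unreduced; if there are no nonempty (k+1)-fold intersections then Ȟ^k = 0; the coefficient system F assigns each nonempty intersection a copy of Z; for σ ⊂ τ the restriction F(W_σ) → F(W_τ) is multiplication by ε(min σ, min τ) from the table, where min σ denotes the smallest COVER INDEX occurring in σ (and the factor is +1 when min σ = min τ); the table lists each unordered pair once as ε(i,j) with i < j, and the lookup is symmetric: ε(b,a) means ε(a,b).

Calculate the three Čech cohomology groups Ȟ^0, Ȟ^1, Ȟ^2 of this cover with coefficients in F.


Ȟ^0(U;F) ≅ 0, Ȟ^1(U;F) ≅ Z ⊕ Z/2, Ȟ^2(U;F) ≅ 0

nonempty intersections:
  W12={t8} W14={t6} W15={t2} W16={t4} W23={t3} W34={t1} W56={t9}
C dims 6,7; δ0: rk 6, SNF 1^5·2
Ȟ^0: (6−6)−0=0 ⇒ 0
Ȟ^1: (7−0)−6=1 plus torsion [2] ⇒ Z ⊕ Z/2
Ȟ^2: (0−0)−0=0 ⇒ 0


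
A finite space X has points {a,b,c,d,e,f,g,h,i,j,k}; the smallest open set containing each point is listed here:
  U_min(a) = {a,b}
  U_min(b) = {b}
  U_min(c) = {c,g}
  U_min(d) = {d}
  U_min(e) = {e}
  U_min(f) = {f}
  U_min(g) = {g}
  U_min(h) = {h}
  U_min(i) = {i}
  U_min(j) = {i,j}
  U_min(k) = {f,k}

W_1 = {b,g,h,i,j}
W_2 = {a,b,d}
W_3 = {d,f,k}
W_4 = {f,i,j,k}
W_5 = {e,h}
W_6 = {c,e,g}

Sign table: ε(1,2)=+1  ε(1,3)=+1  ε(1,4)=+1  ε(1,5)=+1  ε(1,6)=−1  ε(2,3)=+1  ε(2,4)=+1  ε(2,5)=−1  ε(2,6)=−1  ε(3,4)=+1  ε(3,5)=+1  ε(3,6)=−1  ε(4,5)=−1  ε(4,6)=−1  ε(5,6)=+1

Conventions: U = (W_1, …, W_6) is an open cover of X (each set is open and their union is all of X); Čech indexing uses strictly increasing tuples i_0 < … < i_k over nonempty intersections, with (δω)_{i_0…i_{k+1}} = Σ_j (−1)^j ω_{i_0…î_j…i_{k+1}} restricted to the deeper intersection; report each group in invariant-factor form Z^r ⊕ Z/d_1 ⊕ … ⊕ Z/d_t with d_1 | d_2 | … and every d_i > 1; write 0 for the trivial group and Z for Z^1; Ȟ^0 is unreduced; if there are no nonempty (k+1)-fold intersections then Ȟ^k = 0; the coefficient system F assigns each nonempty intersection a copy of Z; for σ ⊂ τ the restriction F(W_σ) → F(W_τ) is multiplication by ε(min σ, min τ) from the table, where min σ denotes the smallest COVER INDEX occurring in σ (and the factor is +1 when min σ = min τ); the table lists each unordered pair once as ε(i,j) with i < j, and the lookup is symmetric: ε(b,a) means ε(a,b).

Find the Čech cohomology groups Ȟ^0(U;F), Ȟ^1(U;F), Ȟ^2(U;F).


nerve simplices:
  W12={b} W14={i,j} W15={h} W16={g} W23={d} W34={f,k} W56={e}
C dims 6,7; δ0: rk 6, SNF 1^5·2
degree 0: 6−6−0 = 0 → Ȟ^0 ≅ 0
degree 1: 7−0−6 = 1 plus torsion [2] → Ȟ^1 ≅ Z ⊕ Z/2
degree 2: 0−0−0 = 0 → Ȟ^2 ≅ 0

Ȟ^0(U;F) ≅ 0, Ȟ^1(U;F) ≅ Z ⊕ Z/2 and Ȟ^2(U;F) ≅ 0


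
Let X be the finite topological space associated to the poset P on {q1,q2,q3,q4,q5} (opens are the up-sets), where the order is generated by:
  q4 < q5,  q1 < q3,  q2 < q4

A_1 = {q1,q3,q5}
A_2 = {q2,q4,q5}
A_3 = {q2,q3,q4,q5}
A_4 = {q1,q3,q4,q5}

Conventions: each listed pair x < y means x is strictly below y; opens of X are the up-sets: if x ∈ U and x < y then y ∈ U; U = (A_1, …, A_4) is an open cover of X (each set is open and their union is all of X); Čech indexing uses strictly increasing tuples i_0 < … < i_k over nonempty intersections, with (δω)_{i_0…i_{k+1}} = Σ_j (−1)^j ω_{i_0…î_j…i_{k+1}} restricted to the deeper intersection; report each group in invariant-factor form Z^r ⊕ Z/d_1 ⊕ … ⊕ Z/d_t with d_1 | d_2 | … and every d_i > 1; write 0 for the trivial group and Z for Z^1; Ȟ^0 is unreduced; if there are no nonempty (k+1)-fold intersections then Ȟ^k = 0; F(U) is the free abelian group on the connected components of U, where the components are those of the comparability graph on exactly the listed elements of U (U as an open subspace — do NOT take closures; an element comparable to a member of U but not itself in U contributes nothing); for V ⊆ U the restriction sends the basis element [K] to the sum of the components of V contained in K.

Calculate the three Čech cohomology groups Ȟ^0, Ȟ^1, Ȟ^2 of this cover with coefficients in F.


nerve simplices:
  A12={q5} A13={q3,q5} A14={q1,q3,q5} A23={q2,q4,q5} A24={q4,q5} A34={q3,q4,q5}
  A123={q5} A124={q5} A134={q3,q5} A234={q4,q5}
  A1234={q5}
components per intersection:
  A1: {q1,q3} {q5}
  A2: {q2,q4,q5}
  A3: {q2,q4,q5} {q3}
  A4: {q1,q3} {q4,q5}
  A12: {q5}
  A13: {q3} {q5}
  A14: {q1,q3} {q5}
  A23: {q2,q4,q5}
  A24: {q4,q5}
  A34: {q3} {q4,q5}
  A123: {q5}
  A124: {q5}
  A134: {q3} {q5}
  A234: {q4,q5}
  A1234: {q5}
C dims 7,9,5,1; δ0: rk 5, SNF 1^5; δ1: rk 4, SNF 1^4; δ2: rk 1, SNF 1^1
degree 0: 7−5−0 = 2 → Ȟ^0 ≅ Z^2
degree 1: 9−4−5 = 0 → Ȟ^1 ≅ 0
degree 2: 5−1−4 = 0 → Ȟ^2 ≅ 0

Ȟ^0 = Z^2; Ȟ^1 = 0; Ȟ^2 = 0


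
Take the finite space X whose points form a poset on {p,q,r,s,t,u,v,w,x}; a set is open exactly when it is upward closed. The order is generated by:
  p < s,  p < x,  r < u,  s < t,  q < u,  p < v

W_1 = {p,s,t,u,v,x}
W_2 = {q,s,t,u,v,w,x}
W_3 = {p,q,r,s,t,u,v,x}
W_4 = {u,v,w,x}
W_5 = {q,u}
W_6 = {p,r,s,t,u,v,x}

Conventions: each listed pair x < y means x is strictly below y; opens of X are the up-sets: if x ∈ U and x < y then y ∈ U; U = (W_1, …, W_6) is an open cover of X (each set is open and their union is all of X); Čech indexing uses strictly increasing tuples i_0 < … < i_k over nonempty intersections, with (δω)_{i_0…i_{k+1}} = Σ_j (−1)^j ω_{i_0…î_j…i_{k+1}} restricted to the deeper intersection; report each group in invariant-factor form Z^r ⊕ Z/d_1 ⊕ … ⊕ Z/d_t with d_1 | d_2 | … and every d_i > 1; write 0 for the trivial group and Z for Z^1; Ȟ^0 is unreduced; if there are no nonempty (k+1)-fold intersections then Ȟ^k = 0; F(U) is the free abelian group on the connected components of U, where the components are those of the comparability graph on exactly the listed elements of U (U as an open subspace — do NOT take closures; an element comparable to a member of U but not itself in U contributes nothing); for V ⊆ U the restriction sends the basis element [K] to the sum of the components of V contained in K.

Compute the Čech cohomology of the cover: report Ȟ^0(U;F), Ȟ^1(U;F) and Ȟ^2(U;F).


nonempty overlaps:
  W12={s,t,u,v,x} W13={p,s,t,u,v,x} W14={u,v,x} W15={u} W16={p,s,t,u,v,x} W23={q,s,t,u,v,x} W24={u,v,w,x} W25={q,u} W26={s,t,u,v,x} W34={u,v,x} W35={q,u} W36={p,r,s,t,u,v,x} W45={u} W46={u,v,x} W56={u}
  W123={s,t,u,v,x} W124={u,v,x} W125={u} W126={s,t,u,v,x} W134={u,v,x} W135={u} W136={p,s,t,u,v,x} W145={u} W146={u,v,x} W156={u} W234={u,v,x} W235={q,u} W236={s,t,u,v,x} W245={u} W246={u,v,x} W256={u} W345={u} W346={u,v,x} W356={u} W456={u}
  W1234={u,v,x} W1235={u} W1236={s,t,u,v,x} W1245={u} W1246={u,v,x} W1256={u} W1345={u} W1346={u,v,x} W1356={u} W1456={u} W2345={u} W2346={u,v,x} W2356={u} W2456={u} W3456={u}
  W12345={u} W12346={u,v,x} W12356={u} W12456={u} W13456={u} W23456={u}
  W123456={u}
components per intersection:
  W1: {p,s,t,v,x} {u}
  W2: {q,u} {s,t} {v} {w} {x}
  W3: {p,s,t,v,x} {q,r,u}
  W4: {u} {v} {w} {x}
  W5: {q,u}
  W6: {p,s,t,v,x} {r,u}
  W12: {s,t} {u} {v} {x}
  W13: {p,s,t,v,x} {u}
  W14: {u} {v} {x}
  W15: {u}
  W16: {p,s,t,v,x} {u}
  W23: {q,u} {s,t} {v} {x}
  W24: {u} {v} {w} {x}
  W25: {q,u}
  W26: {s,t} {u} {v} {x}
  W34: {u} {v} {x}
  W35: {q,u}
  W36: {p,s,t,v,x} {r,u}
  W45: {u}
  W46: {u} {v} {x}
  W56: {u}
  W123: {s,t} {u} {v} {x}
  W124: {u} {v} {x}
  W125: {u}
  W126: {s,t} {u} {v} {x}
  W134: {u} {v} {x}
  W135: {u}
  W136: {p,s,t,v,x} {u}
  W145: {u}
  W146: {u} {v} {x}
  W156: {u}
  W234: {u} {v} {x}
  W235: {q,u}
  W236: {s,t} {u} {v} {x}
  W245: {u}
  W246: {u} {v} {x}
  W256: {u}
  W345: {u}
  W346: {u} {v} {x}
  W356: {u}
  W456: {u}
  W1234: {u} {v} {x}
  W1235: {u}
  W1236: {s,t} {u} {v} {x}
  W1245: {u}
  W1246: {u} {v} {x}
  W1256: {u}
  W1345: {u}
  W1346: {u} {v} {x}
  W1356: {u}
  W1456: {u}
  W2345: {u}
  W2346: {u} {v} {x}
  W2356: {u}
  W2456: {u}
  W3456: {u}
  W12345: {u}
  W12346: {u} {v} {x}
  W12356: {u}
  W12456: {u}
  W13456: {u}
  W23456: {u}
  W123456: {u}
C dims 16,36,42,26; δ0: rk 13, SNF 1^13; δ1: rk 23, SNF 1^23; δ2: rk 19, SNF 1^19
degree 0: 16−13−0 = 3 → Ȟ^0 ≅ Z^3
degree 1: 36−23−13 = 0 → Ȟ^1 ≅ 0
degree 2: 42−19−23 = 0 → Ȟ^2 ≅ 0

Ȟ^0(U;F) ≅ Z^3, Ȟ^1(U;F) ≅ 0, Ȟ^2(U;F) ≅ 0


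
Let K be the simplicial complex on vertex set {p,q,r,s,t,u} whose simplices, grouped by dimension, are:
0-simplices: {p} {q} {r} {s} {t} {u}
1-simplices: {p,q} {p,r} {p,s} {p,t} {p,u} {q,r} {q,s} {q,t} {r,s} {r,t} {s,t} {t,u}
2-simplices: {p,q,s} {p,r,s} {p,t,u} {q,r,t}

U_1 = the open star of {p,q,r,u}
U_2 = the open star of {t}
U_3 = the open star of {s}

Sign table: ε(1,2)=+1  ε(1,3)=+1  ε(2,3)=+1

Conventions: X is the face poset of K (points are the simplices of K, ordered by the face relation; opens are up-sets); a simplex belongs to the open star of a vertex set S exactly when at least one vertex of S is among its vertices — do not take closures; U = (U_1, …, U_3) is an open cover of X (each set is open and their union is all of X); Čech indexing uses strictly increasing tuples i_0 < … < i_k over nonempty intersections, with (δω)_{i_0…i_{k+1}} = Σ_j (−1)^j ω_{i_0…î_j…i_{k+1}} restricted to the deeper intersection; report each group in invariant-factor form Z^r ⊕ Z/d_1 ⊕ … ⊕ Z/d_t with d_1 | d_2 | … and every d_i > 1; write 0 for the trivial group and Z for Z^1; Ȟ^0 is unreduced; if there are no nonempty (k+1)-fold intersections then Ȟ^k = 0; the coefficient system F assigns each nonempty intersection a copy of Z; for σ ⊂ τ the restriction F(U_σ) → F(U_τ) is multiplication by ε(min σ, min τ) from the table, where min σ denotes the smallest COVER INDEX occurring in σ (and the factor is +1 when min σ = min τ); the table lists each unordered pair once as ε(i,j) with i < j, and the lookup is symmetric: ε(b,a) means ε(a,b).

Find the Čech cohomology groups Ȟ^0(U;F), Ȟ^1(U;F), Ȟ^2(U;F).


Ȟ^0(U;F) ≅ Z, Ȟ^1(U;F) ≅ Z, Ȟ^2(U;F) ≅ 0

nerve simplices:
  U1={{p},{q},{r},{u},{p,q},{p,r},{p,s},{p,t},{p,u},{q,r},{q,s},{q,t},{r,s},{r,t},{t,u},{p,q,s},{p,r,s},{p,t,u},{q,r,t}} U2={{t},{p,t},{q,t},{r,t},{s,t},{t,u},{p,t,u},{q,r,t}} U3={{s},{p,s},{q,s},{r,s},{s,t},{p,q,s},{p,r,s}}
  U12={{p,t},{q,t},{r,t},{t,u},{p,t,u},{q,r,t}} U13={{p,s},{q,s},{r,s},{p,q,s},{p,r,s}} U23={{s,t}}
C dims 3,3; δ0: rk 2, SNF 1^2
degree 0: 3−2−0 = 1 → Ȟ^0 ≅ Z
degree 1: 3−0−2 = 1 → Ȟ^1 ≅ Z
degree 2: 0−0−0 = 0 → Ȟ^2 ≅ 0


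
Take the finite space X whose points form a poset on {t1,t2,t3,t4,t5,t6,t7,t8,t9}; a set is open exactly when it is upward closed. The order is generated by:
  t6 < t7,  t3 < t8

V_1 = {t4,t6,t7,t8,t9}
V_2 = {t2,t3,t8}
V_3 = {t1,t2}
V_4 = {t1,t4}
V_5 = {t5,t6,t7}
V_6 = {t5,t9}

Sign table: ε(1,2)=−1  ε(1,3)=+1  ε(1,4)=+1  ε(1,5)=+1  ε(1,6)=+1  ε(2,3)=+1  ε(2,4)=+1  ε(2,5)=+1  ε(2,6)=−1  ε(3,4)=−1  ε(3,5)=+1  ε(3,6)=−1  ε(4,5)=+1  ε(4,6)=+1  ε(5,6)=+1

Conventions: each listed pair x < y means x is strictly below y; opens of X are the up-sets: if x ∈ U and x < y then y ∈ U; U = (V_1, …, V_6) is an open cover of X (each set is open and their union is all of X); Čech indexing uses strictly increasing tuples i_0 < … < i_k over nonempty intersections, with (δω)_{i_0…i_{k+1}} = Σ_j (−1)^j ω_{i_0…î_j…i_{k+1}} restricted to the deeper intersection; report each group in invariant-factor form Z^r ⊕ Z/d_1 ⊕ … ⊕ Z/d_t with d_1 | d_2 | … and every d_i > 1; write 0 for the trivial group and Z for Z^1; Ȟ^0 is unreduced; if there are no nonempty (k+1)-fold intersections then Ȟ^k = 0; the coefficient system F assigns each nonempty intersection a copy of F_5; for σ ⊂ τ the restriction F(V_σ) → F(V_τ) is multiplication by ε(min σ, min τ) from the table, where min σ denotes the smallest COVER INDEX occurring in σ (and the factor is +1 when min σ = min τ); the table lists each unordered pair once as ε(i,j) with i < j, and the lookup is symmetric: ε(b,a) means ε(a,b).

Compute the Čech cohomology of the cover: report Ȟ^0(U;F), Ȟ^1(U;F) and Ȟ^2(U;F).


cover nerve:
  V12={t8} V14={t4} V15={t6,t7} V16={t9} V23={t2} V34={t1} V56={t5}
C dims 6,7; δ0: rk_F5 5
Ȟ^0: (6−5)−0=1 ⇒ Z/5
Ȟ^1: (7−0)−5=2 ⇒ Z/5 ⊕ Z/5
Ȟ^2: (0−0)−0=0 ⇒ 0

Ȟ^0 ≅ Z/5,  Ȟ^1 ≅ Z/5 ⊕ Z/5,  Ȟ^2 ≅ 0


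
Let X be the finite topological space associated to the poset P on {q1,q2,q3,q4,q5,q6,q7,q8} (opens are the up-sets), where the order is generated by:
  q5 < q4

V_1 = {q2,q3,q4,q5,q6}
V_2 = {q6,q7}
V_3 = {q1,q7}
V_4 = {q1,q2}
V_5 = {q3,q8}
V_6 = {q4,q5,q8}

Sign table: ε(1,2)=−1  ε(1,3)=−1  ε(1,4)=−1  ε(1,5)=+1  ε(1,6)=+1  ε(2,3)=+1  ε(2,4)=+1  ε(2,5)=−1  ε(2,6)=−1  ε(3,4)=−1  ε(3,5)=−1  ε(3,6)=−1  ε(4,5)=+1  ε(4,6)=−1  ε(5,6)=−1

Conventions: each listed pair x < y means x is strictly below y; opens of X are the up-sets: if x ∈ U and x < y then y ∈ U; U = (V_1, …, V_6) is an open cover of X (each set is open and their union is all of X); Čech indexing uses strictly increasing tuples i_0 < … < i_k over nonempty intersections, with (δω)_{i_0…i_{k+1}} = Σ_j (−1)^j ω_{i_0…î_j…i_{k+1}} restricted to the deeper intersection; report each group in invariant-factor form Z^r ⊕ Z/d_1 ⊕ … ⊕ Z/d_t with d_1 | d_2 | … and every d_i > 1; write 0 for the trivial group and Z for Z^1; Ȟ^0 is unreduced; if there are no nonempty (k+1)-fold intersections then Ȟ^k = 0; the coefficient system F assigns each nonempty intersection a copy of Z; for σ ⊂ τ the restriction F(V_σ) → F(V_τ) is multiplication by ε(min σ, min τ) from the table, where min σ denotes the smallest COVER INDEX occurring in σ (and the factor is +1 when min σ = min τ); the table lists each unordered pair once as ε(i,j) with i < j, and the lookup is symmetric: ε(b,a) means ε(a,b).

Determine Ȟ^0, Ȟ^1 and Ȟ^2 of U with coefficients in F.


Ȟ^0 = 0,  Ȟ^1 = Z ⊕ Z/2,  Ȟ^2 = 0

nonempty overlaps:
  V12={q6} V14={q2} V15={q3} V16={q4,q5} V23={q7} V34={q1} V56={q8}
C dims 6,7; δ0: rk 6, SNF 1^5·2
degree 0: 6−6−0 = 0 → Ȟ^0 ≅ 0
degree 1: 7−0−6 = 1 plus torsion [2] → Ȟ^1 ≅ Z ⊕ Z/2
degree 2: 0−0−0 = 0 → Ȟ^2 ≅ 0


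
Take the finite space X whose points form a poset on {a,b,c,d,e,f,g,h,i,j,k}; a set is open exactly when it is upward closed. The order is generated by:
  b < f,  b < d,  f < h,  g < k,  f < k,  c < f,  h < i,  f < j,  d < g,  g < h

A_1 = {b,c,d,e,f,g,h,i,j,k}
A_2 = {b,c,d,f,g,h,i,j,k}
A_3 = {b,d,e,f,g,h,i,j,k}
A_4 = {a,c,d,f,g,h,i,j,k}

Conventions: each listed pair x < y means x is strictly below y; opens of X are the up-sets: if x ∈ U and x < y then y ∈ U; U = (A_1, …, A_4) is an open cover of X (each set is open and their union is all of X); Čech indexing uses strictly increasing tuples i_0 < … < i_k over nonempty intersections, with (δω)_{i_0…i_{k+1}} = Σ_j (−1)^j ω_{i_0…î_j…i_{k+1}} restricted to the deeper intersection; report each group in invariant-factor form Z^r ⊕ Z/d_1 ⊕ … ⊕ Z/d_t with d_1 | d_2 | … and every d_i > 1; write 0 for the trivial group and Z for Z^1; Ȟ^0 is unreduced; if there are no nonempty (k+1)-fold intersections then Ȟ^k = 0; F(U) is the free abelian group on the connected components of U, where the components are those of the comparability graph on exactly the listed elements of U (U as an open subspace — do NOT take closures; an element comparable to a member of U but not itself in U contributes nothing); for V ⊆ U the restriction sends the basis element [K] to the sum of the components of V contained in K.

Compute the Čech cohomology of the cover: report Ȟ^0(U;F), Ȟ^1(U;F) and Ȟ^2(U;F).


Ȟ^0 = Z^3,  Ȟ^1 = 0,  Ȟ^2 = 0

nerve of the cover:
  A12={b,c,d,f,g,h,i,j,k} A13={b,d,e,f,g,h,i,j,k} A14={c,d,f,g,h,i,j,k} A23={b,d,f,g,h,i,j,k} A24={c,d,f,g,h,i,j,k} A34={d,f,g,h,i,j,k}
  A123={b,d,f,g,h,i,j,k} A124={c,d,f,g,h,i,j,k} A134={d,f,g,h,i,j,k} A234={d,f,g,h,i,j,k}
  A1234={d,f,g,h,i,j,k}
components per intersection:
  A1: {b,c,d,f,g,h,i,j,k} {e}
  A2: {b,c,d,f,g,h,i,j,k}
  A3: {b,d,f,g,h,i,j,k} {e}
  A4: {a} {c,d,f,g,h,i,j,k}
  A12: {b,c,d,f,g,h,i,j,k}
  A13: {b,d,f,g,h,i,j,k} {e}
  A14: {c,d,f,g,h,i,j,k}
  A23: {b,d,f,g,h,i,j,k}
  A24: {c,d,f,g,h,i,j,k}
  A34: {d,f,g,h,i,j,k}
  A123: {b,d,f,g,h,i,j,k}
  A124: {c,d,f,g,h,i,j,k}
  A134: {d,f,g,h,i,j,k}
  A234: {d,f,g,h,i,j,k}
  A1234: {d,f,g,h,i,j,k}
C dims 7,7,4,1; δ0: rk 4, SNF 1^4; δ1: rk 3, SNF 1^3; δ2: rk 1, SNF 1^1
Ȟ^0 = (7 − 4) − 0 = 3, so Ȟ^0 ≅ Z^3
Ȟ^1 = (7 − 3) − 4 = 0, so Ȟ^1 ≅ 0
Ȟ^2 = (4 − 1) − 3 = 0, so Ȟ^2 ≅ 0


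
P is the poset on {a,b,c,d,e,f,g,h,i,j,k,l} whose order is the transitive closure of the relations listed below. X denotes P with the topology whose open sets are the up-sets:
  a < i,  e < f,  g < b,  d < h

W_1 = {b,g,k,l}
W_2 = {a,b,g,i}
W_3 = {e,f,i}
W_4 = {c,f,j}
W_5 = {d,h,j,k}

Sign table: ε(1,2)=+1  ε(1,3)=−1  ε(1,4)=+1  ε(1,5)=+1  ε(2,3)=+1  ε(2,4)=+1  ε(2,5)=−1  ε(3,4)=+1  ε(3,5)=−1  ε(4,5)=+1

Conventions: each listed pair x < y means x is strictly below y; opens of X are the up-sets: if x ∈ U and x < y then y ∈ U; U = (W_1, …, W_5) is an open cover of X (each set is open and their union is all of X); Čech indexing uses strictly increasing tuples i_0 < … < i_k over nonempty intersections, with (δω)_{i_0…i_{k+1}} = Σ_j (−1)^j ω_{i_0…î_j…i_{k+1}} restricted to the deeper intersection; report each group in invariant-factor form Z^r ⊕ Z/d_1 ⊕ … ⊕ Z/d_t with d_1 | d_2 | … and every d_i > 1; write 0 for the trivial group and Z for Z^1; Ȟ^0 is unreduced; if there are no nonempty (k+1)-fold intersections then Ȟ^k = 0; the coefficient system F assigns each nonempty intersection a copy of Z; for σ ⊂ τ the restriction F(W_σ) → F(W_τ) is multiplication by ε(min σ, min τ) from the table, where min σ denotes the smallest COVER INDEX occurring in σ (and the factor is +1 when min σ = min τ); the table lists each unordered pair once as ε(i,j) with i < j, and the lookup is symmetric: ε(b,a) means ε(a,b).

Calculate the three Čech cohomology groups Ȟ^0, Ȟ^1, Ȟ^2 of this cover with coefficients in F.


Ȟ^0 ≅ Z; Ȟ^1 ≅ Z; Ȟ^2 ≅ 0

cover nerve:
  W12={b,g} W15={k} W23={i} W34={f} W45={j}
C dims 5,5; δ0: rk 4, SNF 1^4
Ȟ^0: (5−4)−0=1 ⇒ Z
Ȟ^1: (5−0)−4=1 ⇒ Z
Ȟ^2: (0−0)−0=0 ⇒ 0


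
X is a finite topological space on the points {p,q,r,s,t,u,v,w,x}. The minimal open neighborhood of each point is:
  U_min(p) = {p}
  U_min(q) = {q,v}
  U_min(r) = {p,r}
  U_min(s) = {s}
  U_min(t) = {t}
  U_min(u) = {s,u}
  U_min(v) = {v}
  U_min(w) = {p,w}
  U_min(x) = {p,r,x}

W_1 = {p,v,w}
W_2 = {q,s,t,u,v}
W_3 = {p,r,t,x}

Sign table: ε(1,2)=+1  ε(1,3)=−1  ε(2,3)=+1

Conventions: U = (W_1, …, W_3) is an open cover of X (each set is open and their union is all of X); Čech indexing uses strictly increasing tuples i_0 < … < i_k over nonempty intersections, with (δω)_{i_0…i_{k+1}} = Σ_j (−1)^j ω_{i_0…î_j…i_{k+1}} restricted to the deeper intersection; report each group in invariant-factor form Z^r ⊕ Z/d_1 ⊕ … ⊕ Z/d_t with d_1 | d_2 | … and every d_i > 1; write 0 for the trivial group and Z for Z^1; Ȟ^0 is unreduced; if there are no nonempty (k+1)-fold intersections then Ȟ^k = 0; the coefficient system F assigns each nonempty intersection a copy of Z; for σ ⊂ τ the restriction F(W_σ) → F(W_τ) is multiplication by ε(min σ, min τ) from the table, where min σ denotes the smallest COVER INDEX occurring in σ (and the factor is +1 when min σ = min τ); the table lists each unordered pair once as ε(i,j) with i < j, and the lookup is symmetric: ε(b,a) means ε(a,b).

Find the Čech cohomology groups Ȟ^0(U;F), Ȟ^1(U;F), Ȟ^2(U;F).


Ȟ^0(U;F) ≅ 0, Ȟ^1(U;F) ≅ Z/2 and Ȟ^2(U;F) ≅ 0

cover nerve:
  W12={v} W13={p} W23={t}
C dims 3,3; δ0: rk 3, SNF 1^2·2
Ȟ^0: (3−3)−0=0 ⇒ 0
Ȟ^1: (3−0)−3=0 plus torsion [2] ⇒ Z/2
Ȟ^2: (0−0)−0=0 ⇒ 0


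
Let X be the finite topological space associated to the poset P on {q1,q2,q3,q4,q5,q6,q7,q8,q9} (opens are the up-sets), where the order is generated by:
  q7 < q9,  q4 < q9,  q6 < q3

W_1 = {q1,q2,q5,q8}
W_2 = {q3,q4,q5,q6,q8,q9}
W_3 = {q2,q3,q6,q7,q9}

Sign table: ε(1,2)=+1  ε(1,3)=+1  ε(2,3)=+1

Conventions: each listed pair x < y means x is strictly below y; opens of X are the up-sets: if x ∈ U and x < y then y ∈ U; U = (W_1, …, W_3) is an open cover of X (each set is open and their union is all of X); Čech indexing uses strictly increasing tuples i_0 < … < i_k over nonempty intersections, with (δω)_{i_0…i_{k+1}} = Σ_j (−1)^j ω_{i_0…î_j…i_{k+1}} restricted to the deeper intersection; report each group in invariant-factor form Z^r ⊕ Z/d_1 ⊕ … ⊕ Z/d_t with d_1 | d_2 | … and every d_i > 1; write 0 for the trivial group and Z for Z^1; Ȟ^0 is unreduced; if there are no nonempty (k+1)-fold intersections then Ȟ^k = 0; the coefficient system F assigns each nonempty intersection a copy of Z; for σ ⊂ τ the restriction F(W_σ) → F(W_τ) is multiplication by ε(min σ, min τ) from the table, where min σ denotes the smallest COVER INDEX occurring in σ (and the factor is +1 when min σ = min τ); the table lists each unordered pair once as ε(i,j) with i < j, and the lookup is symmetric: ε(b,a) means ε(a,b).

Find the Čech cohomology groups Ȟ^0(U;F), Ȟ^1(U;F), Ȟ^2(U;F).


Ȟ^0(U;F) ≅ Z; Ȟ^1(U;F) ≅ Z; Ȟ^2(U;F) ≅ 0

nonempty intersections:
  W12={q5,q8} W13={q2} W23={q3,q6,q9}
C dims 3,3; δ0: rk 2, SNF 1^2
Ȟ^0: (3−2)−0=1 ⇒ Z
Ȟ^1: (3−0)−2=1 ⇒ Z
Ȟ^2: (0−0)−0=0 ⇒ 0


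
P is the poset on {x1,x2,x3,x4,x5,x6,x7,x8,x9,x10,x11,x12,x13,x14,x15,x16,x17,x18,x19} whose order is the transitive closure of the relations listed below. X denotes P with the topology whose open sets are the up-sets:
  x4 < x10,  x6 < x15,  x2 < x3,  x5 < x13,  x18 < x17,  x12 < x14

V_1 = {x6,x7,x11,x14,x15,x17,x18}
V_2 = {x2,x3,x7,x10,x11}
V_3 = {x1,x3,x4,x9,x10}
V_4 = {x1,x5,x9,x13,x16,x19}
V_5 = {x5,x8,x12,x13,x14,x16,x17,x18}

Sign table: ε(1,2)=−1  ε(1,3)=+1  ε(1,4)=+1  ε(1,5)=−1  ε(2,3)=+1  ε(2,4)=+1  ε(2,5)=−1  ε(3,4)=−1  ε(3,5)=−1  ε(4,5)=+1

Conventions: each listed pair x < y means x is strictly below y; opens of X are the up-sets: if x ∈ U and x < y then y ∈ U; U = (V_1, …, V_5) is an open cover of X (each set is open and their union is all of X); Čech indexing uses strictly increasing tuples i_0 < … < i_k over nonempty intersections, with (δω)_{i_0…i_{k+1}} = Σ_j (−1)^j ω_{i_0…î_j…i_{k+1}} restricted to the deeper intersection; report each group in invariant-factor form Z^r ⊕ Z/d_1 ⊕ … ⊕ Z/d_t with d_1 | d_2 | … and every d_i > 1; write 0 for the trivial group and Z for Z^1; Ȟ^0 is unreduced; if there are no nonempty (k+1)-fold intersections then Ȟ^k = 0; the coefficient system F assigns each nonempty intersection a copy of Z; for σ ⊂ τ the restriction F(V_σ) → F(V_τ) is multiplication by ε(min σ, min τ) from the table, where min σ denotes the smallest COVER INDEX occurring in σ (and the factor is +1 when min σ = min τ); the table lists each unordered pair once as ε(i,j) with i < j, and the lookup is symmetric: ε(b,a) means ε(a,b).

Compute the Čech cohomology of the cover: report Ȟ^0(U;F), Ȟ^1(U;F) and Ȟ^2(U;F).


nonempty overlaps:
  V12={x7,x11} V15={x14,x17,x18} V23={x3,x10} V34={x1,x9} V45={x5,x13,x16}
C dims 5,5; δ0: rk 5, SNF 1^4·2
degree 0: 5−5−0 = 0 → Ȟ^0 ≅ 0
degree 1: 5−0−5 = 0 plus torsion [2] → Ȟ^1 ≅ Z/2
degree 2: 0−0−0 = 0 → Ȟ^2 ≅ 0

Ȟ^0 = 0, Ȟ^1 = Z/2 and Ȟ^2 = 0


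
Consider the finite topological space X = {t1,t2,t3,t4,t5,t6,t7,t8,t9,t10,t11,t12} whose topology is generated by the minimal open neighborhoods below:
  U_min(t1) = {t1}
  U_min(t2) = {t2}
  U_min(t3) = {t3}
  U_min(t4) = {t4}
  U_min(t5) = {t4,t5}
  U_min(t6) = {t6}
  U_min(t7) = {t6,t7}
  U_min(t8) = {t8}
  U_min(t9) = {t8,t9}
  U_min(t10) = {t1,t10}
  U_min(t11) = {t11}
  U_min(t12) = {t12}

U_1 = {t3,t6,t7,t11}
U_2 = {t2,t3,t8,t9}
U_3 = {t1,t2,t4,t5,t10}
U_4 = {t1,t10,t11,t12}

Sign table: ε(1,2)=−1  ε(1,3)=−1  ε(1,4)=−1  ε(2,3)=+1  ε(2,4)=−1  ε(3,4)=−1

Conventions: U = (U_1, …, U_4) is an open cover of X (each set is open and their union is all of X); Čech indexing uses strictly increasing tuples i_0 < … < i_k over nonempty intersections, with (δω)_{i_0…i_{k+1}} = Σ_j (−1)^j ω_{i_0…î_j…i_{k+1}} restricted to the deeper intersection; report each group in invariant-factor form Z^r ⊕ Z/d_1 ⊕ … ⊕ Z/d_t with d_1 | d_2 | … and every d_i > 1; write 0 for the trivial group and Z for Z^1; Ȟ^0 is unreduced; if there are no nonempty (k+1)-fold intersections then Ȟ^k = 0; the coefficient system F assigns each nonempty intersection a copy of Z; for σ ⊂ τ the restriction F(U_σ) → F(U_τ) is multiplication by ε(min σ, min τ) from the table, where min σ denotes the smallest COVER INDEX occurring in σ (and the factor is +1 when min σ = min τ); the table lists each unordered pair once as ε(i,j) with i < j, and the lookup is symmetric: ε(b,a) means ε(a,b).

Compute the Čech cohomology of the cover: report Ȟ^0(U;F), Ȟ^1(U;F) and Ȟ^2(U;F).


nerve simplices:
  U12={t3} U14={t11} U23={t2} U34={t1,t10}
C dims 4,4; δ0: rk 4, SNF 1^3·2
degree 0: 4−4−0 = 0 → Ȟ^0 ≅ 0
degree 1: 4−0−4 = 0 plus torsion [2] → Ȟ^1 ≅ Z/2
degree 2: 0−0−0 = 0 → Ȟ^2 ≅ 0

Ȟ^0 = 0,  Ȟ^1 = Z/2,  Ȟ^2 = 0


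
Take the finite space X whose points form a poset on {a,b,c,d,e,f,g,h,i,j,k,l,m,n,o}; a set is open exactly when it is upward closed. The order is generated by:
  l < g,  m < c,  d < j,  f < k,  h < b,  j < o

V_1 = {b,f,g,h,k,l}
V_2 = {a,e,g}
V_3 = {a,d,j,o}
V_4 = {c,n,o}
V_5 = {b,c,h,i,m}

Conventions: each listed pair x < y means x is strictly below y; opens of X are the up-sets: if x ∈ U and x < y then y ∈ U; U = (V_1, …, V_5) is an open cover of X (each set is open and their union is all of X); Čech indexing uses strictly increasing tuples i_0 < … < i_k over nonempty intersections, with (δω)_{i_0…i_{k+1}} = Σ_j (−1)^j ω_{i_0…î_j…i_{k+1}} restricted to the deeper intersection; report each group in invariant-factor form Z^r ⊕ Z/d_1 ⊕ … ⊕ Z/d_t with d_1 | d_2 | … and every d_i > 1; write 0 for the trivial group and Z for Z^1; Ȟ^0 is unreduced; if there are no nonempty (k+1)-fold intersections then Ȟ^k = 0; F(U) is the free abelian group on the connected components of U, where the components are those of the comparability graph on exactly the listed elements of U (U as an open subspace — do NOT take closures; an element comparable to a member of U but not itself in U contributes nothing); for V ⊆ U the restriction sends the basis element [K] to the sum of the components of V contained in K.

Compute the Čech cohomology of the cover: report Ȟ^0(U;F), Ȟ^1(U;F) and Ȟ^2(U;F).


Ȟ^0(U;F) ≅ Z^9,  Ȟ^1(U;F) ≅ 0,  Ȟ^2(U;F) ≅ 0

nerve simplices:
  V12={g} V15={b,h} V23={a} V34={o} V45={c}
components per intersection:
  V1: {b,h} {f,k} {g,l}
  V2: {a} {e} {g}
  V3: {a} {d,j,o}
  V4: {c} {n} {o}
  V5: {b,h} {c,m} {i}
  V12: {g}
  V15: {b,h}
  V23: {a}
  V34: {o}
  V45: {c}
C dims 14,5; δ0: rk 5, SNF 1^5
degree 0: 14−5−0 = 9 → Ȟ^0 ≅ Z^9
degree 1: 5−0−5 = 0 → Ȟ^1 ≅ 0
degree 2: 0−0−0 = 0 → Ȟ^2 ≅ 0


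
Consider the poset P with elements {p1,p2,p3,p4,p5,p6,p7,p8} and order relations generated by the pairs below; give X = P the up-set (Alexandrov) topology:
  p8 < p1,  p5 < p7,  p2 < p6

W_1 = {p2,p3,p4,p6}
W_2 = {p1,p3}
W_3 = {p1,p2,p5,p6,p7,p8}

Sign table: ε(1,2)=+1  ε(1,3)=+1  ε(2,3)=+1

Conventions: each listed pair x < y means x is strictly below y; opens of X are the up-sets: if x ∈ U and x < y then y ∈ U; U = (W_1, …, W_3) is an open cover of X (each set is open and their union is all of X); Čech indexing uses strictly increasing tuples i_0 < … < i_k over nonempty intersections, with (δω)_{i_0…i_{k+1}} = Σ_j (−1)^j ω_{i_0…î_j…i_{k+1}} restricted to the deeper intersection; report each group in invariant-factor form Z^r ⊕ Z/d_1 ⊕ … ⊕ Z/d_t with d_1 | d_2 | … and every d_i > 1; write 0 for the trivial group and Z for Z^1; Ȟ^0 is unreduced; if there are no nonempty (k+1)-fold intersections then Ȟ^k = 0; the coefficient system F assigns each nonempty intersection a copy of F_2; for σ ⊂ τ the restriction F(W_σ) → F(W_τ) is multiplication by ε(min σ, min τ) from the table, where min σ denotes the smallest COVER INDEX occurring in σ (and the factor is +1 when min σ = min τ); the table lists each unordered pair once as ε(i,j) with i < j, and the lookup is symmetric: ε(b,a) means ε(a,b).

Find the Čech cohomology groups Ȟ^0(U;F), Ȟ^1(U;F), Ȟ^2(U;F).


Ȟ^0 ≅ Z/2, Ȟ^1 ≅ Z/2 and Ȟ^2 ≅ 0

nerve simplices:
  W12={p3} W13={p2,p6} W23={p1}
C dims 3,3; δ0: rk_F2 2
degree 0: 3−2−0 = 1 → Ȟ^0 ≅ Z/2
degree 1: 3−0−2 = 1 → Ȟ^1 ≅ Z/2
degree 2: 0−0−0 = 0 → Ȟ^2 ≅ 0


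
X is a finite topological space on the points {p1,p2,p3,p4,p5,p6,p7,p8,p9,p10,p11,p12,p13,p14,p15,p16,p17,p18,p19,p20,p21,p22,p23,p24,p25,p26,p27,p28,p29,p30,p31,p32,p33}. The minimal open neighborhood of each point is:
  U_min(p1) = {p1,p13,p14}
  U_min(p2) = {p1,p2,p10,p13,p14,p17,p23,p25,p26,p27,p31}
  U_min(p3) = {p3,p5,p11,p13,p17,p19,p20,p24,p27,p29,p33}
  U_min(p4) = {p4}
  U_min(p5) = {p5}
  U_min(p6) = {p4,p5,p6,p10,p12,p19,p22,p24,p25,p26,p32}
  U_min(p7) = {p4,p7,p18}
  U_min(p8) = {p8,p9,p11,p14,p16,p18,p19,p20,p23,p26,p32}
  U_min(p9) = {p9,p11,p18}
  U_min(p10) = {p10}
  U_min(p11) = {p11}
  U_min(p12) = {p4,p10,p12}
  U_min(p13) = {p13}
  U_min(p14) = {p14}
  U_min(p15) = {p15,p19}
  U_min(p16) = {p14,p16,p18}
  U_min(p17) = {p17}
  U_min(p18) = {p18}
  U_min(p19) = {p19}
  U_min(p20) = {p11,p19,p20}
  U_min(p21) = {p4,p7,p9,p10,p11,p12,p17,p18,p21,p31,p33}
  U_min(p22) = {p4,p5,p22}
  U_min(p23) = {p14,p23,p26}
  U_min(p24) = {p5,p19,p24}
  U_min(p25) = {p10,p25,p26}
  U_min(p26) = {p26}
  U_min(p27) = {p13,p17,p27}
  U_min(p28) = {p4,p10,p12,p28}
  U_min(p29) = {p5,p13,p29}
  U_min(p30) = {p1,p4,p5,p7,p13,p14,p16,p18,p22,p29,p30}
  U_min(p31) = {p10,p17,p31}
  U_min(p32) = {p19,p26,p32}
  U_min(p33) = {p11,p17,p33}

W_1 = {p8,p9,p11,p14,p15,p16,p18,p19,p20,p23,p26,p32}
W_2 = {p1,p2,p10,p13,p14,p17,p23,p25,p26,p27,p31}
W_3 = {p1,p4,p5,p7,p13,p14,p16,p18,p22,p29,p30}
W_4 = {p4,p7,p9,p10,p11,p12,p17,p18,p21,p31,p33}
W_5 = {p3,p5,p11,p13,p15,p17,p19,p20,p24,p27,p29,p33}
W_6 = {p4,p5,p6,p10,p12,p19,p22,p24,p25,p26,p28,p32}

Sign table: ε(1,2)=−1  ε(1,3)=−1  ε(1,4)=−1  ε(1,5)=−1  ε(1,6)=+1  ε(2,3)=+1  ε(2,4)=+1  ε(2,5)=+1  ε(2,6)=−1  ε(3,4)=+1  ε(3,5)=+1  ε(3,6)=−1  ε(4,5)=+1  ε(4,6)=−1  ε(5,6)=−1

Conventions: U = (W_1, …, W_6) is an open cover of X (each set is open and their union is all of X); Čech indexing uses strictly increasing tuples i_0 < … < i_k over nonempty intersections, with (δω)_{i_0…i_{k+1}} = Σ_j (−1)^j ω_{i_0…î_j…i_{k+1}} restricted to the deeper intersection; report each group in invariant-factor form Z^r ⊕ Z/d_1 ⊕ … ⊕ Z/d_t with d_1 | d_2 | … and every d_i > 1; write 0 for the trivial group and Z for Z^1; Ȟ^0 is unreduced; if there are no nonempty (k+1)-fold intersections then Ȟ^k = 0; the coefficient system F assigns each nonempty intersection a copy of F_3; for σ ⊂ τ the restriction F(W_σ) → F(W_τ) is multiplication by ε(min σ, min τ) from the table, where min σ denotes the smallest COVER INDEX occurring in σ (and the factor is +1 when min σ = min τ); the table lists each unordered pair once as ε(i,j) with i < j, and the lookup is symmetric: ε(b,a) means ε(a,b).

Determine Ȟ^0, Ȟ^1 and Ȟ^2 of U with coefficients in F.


Ȟ^0 = Z/3, Ȟ^1 = 0 and Ȟ^2 = 0

nonempty intersections:
  W12={p14,p23,p26} W13={p14,p16,p18} W14={p9,p11,p18} W15={p11,p15,p19,p20} W16={p19,p26,p32} W23={p1,p13,p14} W24={p10,p17,p31} W25={p13,p17,p27} W26={p10,p25,p26} W34={p4,p7,p18} W35={p5,p13,p29} W36={p4,p5,p22} W45={p11,p17,p33} W46={p4,p10,p12} W56={p5,p19,p24}
  W123={p14} W126={p26} W134={p18} W145={p11} W156={p19} W235={p13} W245={p17} W246={p10} W346={p4} W356={p5}
C dims 6,15,10; δ0: rk_F3 5; δ1: rk_F3 10
Ȟ^0: (6−5)−0=1 ⇒ Z/3
Ȟ^1: (15−10)−5=0 ⇒ 0
Ȟ^2: (10−0)−10=0 ⇒ 0


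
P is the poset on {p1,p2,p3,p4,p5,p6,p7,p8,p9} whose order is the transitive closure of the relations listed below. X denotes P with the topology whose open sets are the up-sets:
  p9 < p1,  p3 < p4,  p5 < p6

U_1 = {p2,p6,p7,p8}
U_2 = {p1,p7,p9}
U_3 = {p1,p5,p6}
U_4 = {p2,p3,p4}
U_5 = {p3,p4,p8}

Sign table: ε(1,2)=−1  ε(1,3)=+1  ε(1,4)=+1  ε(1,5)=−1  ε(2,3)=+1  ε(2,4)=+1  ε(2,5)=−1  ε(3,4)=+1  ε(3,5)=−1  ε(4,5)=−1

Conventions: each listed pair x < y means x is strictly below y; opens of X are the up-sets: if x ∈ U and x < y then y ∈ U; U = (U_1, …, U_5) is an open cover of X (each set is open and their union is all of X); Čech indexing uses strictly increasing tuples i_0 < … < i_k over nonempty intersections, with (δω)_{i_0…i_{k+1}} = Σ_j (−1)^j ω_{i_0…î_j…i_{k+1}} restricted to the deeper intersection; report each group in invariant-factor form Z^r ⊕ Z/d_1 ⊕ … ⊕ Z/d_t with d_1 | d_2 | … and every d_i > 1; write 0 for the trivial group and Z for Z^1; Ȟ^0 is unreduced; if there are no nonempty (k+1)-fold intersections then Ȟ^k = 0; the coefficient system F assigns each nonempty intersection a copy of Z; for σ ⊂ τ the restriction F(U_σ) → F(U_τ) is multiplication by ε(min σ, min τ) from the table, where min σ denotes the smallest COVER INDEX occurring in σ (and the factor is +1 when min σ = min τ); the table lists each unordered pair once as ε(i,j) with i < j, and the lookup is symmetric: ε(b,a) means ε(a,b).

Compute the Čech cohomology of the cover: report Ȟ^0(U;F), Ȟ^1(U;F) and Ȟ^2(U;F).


nerve of the cover:
  U12={p7} U13={p6} U14={p2} U15={p8} U23={p1} U45={p3,p4}
C dims 5,6; δ0: rk 5, SNF 1^4·2
Ȟ^0 = (5 − 5) − 0 = 0, so Ȟ^0 ≅ 0
Ȟ^1 = (6 − 0) − 5 = 1 plus torsion [2], so Ȟ^1 ≅ Z ⊕ Z/2
Ȟ^2 = (0 − 0) − 0 = 0, so Ȟ^2 ≅ 0

Ȟ^0 = 0,  Ȟ^1 = Z ⊕ Z/2,  Ȟ^2 = 0


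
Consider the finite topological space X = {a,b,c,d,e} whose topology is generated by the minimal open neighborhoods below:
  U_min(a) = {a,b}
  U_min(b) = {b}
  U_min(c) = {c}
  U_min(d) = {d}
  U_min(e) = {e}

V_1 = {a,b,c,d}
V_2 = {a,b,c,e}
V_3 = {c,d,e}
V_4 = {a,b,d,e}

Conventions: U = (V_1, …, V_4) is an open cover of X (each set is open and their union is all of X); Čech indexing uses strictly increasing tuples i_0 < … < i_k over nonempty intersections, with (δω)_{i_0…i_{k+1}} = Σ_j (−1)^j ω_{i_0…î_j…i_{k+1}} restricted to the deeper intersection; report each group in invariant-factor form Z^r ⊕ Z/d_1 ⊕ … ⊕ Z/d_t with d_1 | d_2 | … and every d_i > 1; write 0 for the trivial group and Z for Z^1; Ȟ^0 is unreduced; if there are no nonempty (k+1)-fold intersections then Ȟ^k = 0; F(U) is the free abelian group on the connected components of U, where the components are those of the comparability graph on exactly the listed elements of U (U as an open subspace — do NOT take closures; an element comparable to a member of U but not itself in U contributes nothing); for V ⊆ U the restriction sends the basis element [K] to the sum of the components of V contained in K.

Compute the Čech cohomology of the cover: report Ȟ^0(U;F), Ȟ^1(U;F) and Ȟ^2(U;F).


Ȟ^0 = Z^4, Ȟ^1 = 0, Ȟ^2 = 0

nerve simplices:
  V12={a,b,c} V13={c,d} V14={a,b,d} V23={c,e} V24={a,b,e} V34={d,e}
  V123={c} V124={a,b} V134={d} V234={e}
components per intersection:
  V1: {a,b} {c} {d}
  V2: {a,b} {c} {e}
  V3: {c} {d} {e}
  V4: {a,b} {d} {e}
  V12: {a,b} {c}
  V13: {c} {d}
  V14: {a,b} {d}
  V23: {c} {e}
  V24: {a,b} {e}
  V34: {d} {e}
  V123: {c}
  V124: {a,b}
  V134: {d}
  V234: {e}
C dims 12,12,4; δ0: rk 8, SNF 1^8; δ1: rk 4, SNF 1^4
degree 0: 12−8−0 = 4 → Ȟ^0 ≅ Z^4
degree 1: 12−4−8 = 0 → Ȟ^1 ≅ 0
degree 2: 4−0−4 = 0 → Ȟ^2 ≅ 0


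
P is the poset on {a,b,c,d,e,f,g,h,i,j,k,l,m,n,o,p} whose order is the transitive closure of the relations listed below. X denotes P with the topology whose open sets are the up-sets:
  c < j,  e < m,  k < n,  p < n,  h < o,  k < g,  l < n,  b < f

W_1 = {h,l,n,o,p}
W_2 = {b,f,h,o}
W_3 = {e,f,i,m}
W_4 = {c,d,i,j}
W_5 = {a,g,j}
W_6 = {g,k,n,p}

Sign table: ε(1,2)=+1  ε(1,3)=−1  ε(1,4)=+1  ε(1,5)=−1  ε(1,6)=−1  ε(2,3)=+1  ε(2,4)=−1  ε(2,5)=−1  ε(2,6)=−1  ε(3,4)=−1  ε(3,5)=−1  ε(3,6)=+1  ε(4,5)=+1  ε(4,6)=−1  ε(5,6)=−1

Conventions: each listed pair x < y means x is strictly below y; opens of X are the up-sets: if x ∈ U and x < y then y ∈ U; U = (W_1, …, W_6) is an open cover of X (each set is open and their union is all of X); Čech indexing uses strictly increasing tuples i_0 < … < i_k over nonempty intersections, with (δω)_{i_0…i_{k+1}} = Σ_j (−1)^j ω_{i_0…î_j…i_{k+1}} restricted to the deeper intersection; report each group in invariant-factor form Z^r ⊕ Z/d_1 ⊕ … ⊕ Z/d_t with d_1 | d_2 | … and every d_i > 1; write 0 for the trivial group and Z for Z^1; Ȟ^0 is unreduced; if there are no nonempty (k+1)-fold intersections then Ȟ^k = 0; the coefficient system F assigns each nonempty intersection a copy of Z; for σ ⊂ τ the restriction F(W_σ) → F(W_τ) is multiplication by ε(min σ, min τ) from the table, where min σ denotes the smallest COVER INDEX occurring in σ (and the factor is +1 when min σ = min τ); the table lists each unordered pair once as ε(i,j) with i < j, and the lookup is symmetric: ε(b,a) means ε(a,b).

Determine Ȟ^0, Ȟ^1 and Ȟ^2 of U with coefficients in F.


Ȟ^0(U;F) ≅ 0, Ȟ^1(U;F) ≅ Z/2 and Ȟ^2(U;F) ≅ 0

cover nerve:
  W12={h,o} W16={n,p} W23={f} W34={i} W45={j} W56={g}
C dims 6,6; δ0: rk 6, SNF 1^5·2
Ȟ^0: (6−6)−0=0 ⇒ 0
Ȟ^1: (6−0)−6=0 plus torsion [2] ⇒ Z/2
Ȟ^2: (0−0)−0=0 ⇒ 0


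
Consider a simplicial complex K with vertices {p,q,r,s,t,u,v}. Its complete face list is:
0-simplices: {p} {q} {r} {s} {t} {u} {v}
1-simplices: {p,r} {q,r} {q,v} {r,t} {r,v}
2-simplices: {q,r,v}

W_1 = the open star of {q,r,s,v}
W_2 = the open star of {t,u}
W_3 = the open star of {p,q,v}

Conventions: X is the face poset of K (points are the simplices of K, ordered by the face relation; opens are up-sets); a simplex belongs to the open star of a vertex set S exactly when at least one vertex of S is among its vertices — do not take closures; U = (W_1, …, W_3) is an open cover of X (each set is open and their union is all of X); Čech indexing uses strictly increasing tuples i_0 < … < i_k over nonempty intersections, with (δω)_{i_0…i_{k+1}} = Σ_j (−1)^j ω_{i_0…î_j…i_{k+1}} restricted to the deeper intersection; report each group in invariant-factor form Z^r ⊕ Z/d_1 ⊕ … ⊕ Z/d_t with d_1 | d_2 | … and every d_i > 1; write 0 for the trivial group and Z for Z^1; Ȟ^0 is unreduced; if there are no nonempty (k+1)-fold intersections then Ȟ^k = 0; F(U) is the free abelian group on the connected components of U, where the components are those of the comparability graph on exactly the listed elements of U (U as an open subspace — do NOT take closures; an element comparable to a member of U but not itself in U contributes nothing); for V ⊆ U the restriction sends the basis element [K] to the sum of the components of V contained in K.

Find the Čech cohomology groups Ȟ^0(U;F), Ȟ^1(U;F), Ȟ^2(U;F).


Ȟ^0(U;F) ≅ Z^3, Ȟ^1(U;F) ≅ 0, Ȟ^2(U;F) ≅ 0

nerve of the cover:
  W1={{q},{r},{s},{v},{p,r},{q,r},{q,v},{r,t},{r,v},{q,r,v}} W2={{t},{u},{r,t}} W3={{p},{q},{v},{p,r},{q,r},{q,v},{r,v},{q,r,v}}
  W12={{r,t}} W13={{q},{v},{p,r},{q,r},{q,v},{r,v},{q,r,v}}
components per intersection:
  W1: {{q},{r},{v},{p,r},{q,r},{q,v},{r,t},{r,v},{q,r,v}} {{s}}
  W2: {{t},{r,t}} {{u}}
  W3: {{p},{p,r}} {{q},{v},{q,r},{q,v},{r,v},{q,r,v}}
  W12: {{r,t}}
  W13: {{q},{v},{q,r},{q,v},{r,v},{q,r,v}} {{p,r}}
C dims 6,3; δ0: rk 3, SNF 1^3
Ȟ^0 = (6 − 3) − 0 = 3, so Ȟ^0 ≅ Z^3
Ȟ^1 = (3 − 0) − 3 = 0, so Ȟ^1 ≅ 0
Ȟ^2 = (0 − 0) − 0 = 0, so Ȟ^2 ≅ 0
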